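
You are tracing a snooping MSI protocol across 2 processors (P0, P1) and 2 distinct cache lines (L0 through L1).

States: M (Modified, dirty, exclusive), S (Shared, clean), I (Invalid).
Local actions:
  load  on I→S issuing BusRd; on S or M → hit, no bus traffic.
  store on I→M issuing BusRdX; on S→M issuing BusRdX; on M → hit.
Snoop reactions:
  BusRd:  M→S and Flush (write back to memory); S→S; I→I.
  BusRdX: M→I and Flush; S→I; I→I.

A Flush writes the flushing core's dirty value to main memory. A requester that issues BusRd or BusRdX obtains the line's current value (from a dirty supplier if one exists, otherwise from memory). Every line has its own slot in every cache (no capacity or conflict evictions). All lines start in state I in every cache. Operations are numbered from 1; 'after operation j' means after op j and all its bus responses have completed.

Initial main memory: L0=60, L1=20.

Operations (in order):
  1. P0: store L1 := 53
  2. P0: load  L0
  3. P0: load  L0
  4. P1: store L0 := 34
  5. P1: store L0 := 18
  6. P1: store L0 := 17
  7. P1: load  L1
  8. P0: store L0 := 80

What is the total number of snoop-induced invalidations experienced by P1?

1. P0: store L1 := 53  bus=[BusRdX]  L1: P0=M P1=I  mem[L1]=20
2. P0: load  L0  bus=[BusRd]  L0: P0=S P1=I  mem[L0]=60
3. P0: load  L0  bus=[-]  L0: P0=S P1=I  mem[L0]=60
4. P1: store L0 := 34  bus=[BusRdX]  L0: P0=I P1=M  mem[L0]=60
5. P1: store L0 := 18  bus=[-]  L0: P0=I P1=M  mem[L0]=60
6. P1: store L0 := 17  bus=[-]  L0: P0=I P1=M  mem[L0]=60
7. P1: load  L1  bus=[BusRd,Flush]  L1: P0=S P1=S  mem[L1]=53
8. P0: store L0 := 80  bus=[BusRdX,Flush]  L0: P0=M P1=I  mem[L0]=17

invalidations = 1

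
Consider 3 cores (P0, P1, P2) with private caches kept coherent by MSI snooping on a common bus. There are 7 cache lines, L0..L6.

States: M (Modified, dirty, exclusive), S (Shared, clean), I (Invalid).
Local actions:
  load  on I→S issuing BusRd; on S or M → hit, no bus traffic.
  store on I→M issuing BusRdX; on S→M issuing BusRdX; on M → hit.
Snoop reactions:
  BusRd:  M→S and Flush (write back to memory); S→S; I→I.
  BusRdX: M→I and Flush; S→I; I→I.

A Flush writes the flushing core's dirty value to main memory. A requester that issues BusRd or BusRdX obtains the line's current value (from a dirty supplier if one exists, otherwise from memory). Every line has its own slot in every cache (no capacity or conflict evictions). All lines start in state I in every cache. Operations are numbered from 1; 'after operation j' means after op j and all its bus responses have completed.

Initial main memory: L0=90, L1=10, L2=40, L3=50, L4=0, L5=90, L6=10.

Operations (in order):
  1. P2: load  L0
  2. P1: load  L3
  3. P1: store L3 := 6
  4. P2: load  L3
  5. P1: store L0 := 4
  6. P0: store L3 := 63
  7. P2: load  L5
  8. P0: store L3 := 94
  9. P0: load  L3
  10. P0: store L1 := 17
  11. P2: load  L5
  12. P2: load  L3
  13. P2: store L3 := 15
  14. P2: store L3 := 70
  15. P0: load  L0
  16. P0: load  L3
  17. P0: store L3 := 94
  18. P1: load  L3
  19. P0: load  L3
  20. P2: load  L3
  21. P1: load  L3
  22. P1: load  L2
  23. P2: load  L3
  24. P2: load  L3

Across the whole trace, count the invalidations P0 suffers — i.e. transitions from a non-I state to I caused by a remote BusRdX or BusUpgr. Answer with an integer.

invalidations = 1

[1] P2: load  L0 | P0:I, P1:I, P2:S(90) | bus: BusRd
[2] P1: load  L3 | P0:I, P1:S(50), P2:I | bus: BusRd
[3] P1: store L3 := 6 | P0:I, P1:M(6), P2:I | bus: BusRdX
[4] P2: load  L3 | P0:I, P1:S(6), P2:S(6) | bus: BusRd,Flush
[5] P1: store L0 := 4 | P0:I, P1:M(4), P2:I | bus: BusRdX
[6] P0: store L3 := 63 | P0:M(63), P1:I, P2:I | bus: BusRdX
[7] P2: load  L5 | P0:I, P1:I, P2:S(90) | bus: BusRd
[8] P0: store L3 := 94 | P0:M(94), P1:I, P2:I | bus: none
[9] P0: load  L3 | P0:M(94), P1:I, P2:I | bus: none
[10] P0: store L1 := 17 | P0:M(17), P1:I, P2:I | bus: BusRdX
[11] P2: load  L5 | P0:I, P1:I, P2:S(90) | bus: none
[12] P2: load  L3 | P0:S(94), P1:I, P2:S(94) | bus: BusRd,Flush
[13] P2: store L3 := 15 | P0:I, P1:I, P2:M(15) | bus: BusRdX
[14] P2: store L3 := 70 | P0:I, P1:I, P2:M(70) | bus: none
[15] P0: load  L0 | P0:S(4), P1:S(4), P2:I | bus: BusRd,Flush
[16] P0: load  L3 | P0:S(70), P1:I, P2:S(70) | bus: BusRd,Flush
[17] P0: store L3 := 94 | P0:M(94), P1:I, P2:I | bus: BusRdX
[18] P1: load  L3 | P0:S(94), P1:S(94), P2:I | bus: BusRd,Flush
[19] P0: load  L3 | P0:S(94), P1:S(94), P2:I | bus: none
[20] P2: load  L3 | P0:S(94), P1:S(94), P2:S(94) | bus: BusRd
[21] P1: load  L3 | P0:S(94), P1:S(94), P2:S(94) | bus: none
[22] P1: load  L2 | P0:I, P1:S(40), P2:I | bus: BusRd
[23] P2: load  L3 | P0:S(94), P1:S(94), P2:S(94) | bus: none
[24] P2: load  L3 | P0:S(94), P1:S(94), P2:S(94) | bus: none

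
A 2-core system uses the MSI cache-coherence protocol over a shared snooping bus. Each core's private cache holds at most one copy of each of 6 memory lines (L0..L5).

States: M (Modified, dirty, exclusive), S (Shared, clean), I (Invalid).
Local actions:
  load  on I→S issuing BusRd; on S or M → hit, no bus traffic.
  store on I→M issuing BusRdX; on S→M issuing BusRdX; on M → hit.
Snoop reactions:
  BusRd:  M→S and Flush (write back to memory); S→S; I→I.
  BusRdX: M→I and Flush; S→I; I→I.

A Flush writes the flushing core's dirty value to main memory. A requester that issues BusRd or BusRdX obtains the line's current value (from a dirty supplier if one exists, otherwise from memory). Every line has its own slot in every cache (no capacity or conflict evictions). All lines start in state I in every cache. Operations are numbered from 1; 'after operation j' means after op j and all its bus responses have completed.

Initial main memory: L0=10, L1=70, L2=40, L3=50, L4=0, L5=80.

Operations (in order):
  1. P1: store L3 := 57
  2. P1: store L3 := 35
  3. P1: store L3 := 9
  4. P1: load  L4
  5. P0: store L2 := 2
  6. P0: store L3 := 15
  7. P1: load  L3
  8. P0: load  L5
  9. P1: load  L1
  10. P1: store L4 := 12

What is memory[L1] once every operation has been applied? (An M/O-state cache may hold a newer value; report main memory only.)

memory[L1] = 70

1. P1: store L3 := 57  bus=[BusRdX]  L3: P0=I P1=M  mem[L3]=50
2. P1: store L3 := 35  bus=[-]  L3: P0=I P1=M  mem[L3]=50
3. P1: store L3 := 9  bus=[-]  L3: P0=I P1=M  mem[L3]=50
4. P1: load  L4  bus=[BusRd]  L4: P0=I P1=S  mem[L4]=0
5. P0: store L2 := 2  bus=[BusRdX]  L2: P0=M P1=I  mem[L2]=40
6. P0: store L3 := 15  bus=[BusRdX,Flush]  L3: P0=M P1=I  mem[L3]=9
7. P1: load  L3  bus=[BusRd,Flush]  L3: P0=S P1=S  mem[L3]=15
8. P0: load  L5  bus=[BusRd]  L5: P0=S P1=I  mem[L5]=80
9. P1: load  L1  bus=[BusRd]  L1: P0=I P1=S  mem[L1]=70
10. P1: store L4 := 12  bus=[BusRdX]  L4: P0=I P1=M  mem[L4]=0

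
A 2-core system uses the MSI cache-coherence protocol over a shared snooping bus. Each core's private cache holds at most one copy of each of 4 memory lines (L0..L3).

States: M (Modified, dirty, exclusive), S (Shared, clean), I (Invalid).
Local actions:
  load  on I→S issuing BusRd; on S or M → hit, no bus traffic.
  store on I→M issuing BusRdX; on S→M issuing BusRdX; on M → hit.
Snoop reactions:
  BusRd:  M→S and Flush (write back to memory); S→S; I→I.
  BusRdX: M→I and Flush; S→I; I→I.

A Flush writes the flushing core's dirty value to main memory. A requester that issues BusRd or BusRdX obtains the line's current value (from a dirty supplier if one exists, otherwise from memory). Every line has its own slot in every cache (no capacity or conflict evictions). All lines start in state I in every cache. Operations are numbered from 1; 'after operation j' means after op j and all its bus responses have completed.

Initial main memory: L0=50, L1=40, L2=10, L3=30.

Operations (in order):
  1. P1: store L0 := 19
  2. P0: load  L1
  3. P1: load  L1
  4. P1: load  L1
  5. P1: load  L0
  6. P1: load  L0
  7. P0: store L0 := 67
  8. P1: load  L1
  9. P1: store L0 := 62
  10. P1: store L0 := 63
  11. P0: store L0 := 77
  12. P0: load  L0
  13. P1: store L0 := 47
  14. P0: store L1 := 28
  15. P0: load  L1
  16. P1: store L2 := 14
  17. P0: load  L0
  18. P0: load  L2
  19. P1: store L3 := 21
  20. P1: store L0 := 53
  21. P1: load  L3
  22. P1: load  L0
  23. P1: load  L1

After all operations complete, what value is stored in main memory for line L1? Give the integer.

memory[L1] = 28

  op1 P1: store L0 := 19 → I/M on L0; bus BusRdX; mem=50
  op2 P0: load  L1 → S/I on L1; bus BusRd; mem=40
  op3 P1: load  L1 → S/S on L1; bus BusRd; mem=40
  op4 P1: load  L1 → S/S on L1; bus (none); mem=40
  op5 P1: load  L0 → I/M on L0; bus (none); mem=50
  op6 P1: load  L0 → I/M on L0; bus (none); mem=50
  op7 P0: store L0 := 67 → M/I on L0; bus BusRdX Flush; mem=19
  op8 P1: load  L1 → S/S on L1; bus (none); mem=40
  op9 P1: store L0 := 62 → I/M on L0; bus BusRdX Flush; mem=67
  op10 P1: store L0 := 63 → I/M on L0; bus (none); mem=67
  op11 P0: store L0 := 77 → M/I on L0; bus BusRdX Flush; mem=63
  op12 P0: load  L0 → M/I on L0; bus (none); mem=63
  op13 P1: store L0 := 47 → I/M on L0; bus BusRdX Flush; mem=77
  op14 P0: store L1 := 28 → M/I on L1; bus BusRdX; mem=40
  op15 P0: load  L1 → M/I on L1; bus (none); mem=40
  op16 P1: store L2 := 14 → I/M on L2; bus BusRdX; mem=10
  op17 P0: load  L0 → S/S on L0; bus BusRd Flush; mem=47
  op18 P0: load  L2 → S/S on L2; bus BusRd Flush; mem=14
  op19 P1: store L3 := 21 → I/M on L3; bus BusRdX; mem=30
  op20 P1: store L0 := 53 → I/M on L0; bus BusRdX; mem=47
  op21 P1: load  L3 → I/M on L3; bus (none); mem=30
  op22 P1: load  L0 → I/M on L0; bus (none); mem=47
  op23 P1: load  L1 → S/S on L1; bus BusRd Flush; mem=28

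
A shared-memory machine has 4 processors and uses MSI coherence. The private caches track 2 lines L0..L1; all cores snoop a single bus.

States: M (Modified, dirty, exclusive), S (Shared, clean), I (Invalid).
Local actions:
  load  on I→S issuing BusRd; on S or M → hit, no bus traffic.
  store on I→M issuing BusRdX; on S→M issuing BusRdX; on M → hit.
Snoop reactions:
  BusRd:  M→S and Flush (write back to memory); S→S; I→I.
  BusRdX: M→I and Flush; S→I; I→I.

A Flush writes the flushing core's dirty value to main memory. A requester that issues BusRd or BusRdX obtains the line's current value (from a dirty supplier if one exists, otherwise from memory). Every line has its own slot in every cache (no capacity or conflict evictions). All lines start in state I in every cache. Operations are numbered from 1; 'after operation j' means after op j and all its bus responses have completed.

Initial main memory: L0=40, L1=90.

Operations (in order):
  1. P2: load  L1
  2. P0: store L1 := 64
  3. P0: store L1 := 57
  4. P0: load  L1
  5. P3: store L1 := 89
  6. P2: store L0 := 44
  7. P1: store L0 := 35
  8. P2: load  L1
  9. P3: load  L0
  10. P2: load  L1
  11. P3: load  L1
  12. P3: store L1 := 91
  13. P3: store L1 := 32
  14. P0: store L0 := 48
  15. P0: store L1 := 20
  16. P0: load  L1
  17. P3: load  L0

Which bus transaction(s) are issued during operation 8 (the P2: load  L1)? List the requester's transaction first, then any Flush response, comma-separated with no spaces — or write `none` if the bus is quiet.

[1] P2: load  L1 | P0:I, P1:I, P2:S(90), P3:I | bus: BusRd
[2] P0: store L1 := 64 | P0:M(64), P1:I, P2:I, P3:I | bus: BusRdX
[3] P0: store L1 := 57 | P0:M(57), P1:I, P2:I, P3:I | bus: none
[4] P0: load  L1 | P0:M(57), P1:I, P2:I, P3:I | bus: none
[5] P3: store L1 := 89 | P0:I, P1:I, P2:I, P3:M(89) | bus: BusRdX,Flush
[6] P2: store L0 := 44 | P0:I, P1:I, P2:M(44), P3:I | bus: BusRdX
[7] P1: store L0 := 35 | P0:I, P1:M(35), P2:I, P3:I | bus: BusRdX,Flush
[8] P2: load  L1 | P0:I, P1:I, P2:S(89), P3:S(89) | bus: BusRd,Flush
[9] P3: load  L0 | P0:I, P1:S(35), P2:I, P3:S(35) | bus: BusRd,Flush
[10] P2: load  L1 | P0:I, P1:I, P2:S(89), P3:S(89) | bus: none
[11] P3: load  L1 | P0:I, P1:I, P2:S(89), P3:S(89) | bus: none
[12] P3: store L1 := 91 | P0:I, P1:I, P2:I, P3:M(91) | bus: BusRdX
[13] P3: store L1 := 32 | P0:I, P1:I, P2:I, P3:M(32) | bus: none
[14] P0: store L0 := 48 | P0:M(48), P1:I, P2:I, P3:I | bus: BusRdX
[15] P0: store L1 := 20 | P0:M(20), P1:I, P2:I, P3:I | bus: BusRdX,Flush
[16] P0: load  L1 | P0:M(20), P1:I, P2:I, P3:I | bus: none
[17] P3: load  L0 | P0:S(48), P1:I, P2:I, P3:S(48) | bus: BusRd,Flush

bus = BusRd,Flush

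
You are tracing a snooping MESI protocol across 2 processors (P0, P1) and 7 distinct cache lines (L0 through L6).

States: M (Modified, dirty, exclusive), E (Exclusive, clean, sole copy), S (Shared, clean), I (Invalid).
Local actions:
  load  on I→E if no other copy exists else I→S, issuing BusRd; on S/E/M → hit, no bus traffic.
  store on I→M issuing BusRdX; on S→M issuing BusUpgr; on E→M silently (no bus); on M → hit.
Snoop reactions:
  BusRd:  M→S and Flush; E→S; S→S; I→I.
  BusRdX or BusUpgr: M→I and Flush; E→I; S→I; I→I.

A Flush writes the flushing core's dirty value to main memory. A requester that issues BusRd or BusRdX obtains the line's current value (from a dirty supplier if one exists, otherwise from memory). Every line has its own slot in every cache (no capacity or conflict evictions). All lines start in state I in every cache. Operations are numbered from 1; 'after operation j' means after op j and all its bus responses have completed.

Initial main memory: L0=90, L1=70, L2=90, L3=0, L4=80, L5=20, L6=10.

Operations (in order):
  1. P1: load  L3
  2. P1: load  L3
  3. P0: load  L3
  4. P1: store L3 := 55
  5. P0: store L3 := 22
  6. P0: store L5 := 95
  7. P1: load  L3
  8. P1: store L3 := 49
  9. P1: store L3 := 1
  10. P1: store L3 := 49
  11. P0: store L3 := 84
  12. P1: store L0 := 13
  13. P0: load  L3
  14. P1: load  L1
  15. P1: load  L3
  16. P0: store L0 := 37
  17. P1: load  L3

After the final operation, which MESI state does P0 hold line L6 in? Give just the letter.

state = I

1. P1: load  L3  bus=[BusRd]  L3: P0=I P1=E  mem[L3]=0
2. P1: load  L3  bus=[-]  L3: P0=I P1=E  mem[L3]=0
3. P0: load  L3  bus=[BusRd]  L3: P0=S P1=S  mem[L3]=0
4. P1: store L3 := 55  bus=[BusUpgr]  L3: P0=I P1=M  mem[L3]=0
5. P0: store L3 := 22  bus=[BusRdX,Flush]  L3: P0=M P1=I  mem[L3]=55
6. P0: store L5 := 95  bus=[BusRdX]  L5: P0=M P1=I  mem[L5]=20
7. P1: load  L3  bus=[BusRd,Flush]  L3: P0=S P1=S  mem[L3]=22
8. P1: store L3 := 49  bus=[BusUpgr]  L3: P0=I P1=M  mem[L3]=22
9. P1: store L3 := 1  bus=[-]  L3: P0=I P1=M  mem[L3]=22
10. P1: store L3 := 49  bus=[-]  L3: P0=I P1=M  mem[L3]=22
11. P0: store L3 := 84  bus=[BusRdX,Flush]  L3: P0=M P1=I  mem[L3]=49
12. P1: store L0 := 13  bus=[BusRdX]  L0: P0=I P1=M  mem[L0]=90
13. P0: load  L3  bus=[-]  L3: P0=M P1=I  mem[L3]=49
14. P1: load  L1  bus=[BusRd]  L1: P0=I P1=E  mem[L1]=70
15. P1: load  L3  bus=[BusRd,Flush]  L3: P0=S P1=S  mem[L3]=84
16. P0: store L0 := 37  bus=[BusRdX,Flush]  L0: P0=M P1=I  mem[L0]=13
17. P1: load  L3  bus=[-]  L3: P0=S P1=S  mem[L3]=84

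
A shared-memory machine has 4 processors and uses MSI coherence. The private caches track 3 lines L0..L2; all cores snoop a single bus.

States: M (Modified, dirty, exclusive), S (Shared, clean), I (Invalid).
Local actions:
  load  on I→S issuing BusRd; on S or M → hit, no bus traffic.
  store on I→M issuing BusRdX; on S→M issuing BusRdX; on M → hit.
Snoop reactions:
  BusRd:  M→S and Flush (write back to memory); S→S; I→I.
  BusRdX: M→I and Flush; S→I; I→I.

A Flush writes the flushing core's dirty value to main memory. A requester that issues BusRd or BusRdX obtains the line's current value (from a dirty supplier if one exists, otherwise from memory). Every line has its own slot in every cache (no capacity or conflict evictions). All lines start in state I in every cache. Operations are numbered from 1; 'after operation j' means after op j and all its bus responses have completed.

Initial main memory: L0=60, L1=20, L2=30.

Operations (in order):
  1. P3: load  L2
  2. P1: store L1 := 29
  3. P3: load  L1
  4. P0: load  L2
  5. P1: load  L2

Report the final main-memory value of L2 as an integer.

step 1: P3: load  L2  ⟶  IIIS  (L2)  txn=BusRd  M[L2]=30
step 2: P1: store L1 := 29  ⟶  IMII  (L1)  txn=BusRdX  M[L1]=20
step 3: P3: load  L1  ⟶  ISIS  (L1)  txn=BusRd+Flush  M[L1]=29
step 4: P0: load  L2  ⟶  SIIS  (L2)  txn=BusRd  M[L2]=30
step 5: P1: load  L2  ⟶  SSIS  (L2)  txn=BusRd  M[L2]=30

memory[L2] = 30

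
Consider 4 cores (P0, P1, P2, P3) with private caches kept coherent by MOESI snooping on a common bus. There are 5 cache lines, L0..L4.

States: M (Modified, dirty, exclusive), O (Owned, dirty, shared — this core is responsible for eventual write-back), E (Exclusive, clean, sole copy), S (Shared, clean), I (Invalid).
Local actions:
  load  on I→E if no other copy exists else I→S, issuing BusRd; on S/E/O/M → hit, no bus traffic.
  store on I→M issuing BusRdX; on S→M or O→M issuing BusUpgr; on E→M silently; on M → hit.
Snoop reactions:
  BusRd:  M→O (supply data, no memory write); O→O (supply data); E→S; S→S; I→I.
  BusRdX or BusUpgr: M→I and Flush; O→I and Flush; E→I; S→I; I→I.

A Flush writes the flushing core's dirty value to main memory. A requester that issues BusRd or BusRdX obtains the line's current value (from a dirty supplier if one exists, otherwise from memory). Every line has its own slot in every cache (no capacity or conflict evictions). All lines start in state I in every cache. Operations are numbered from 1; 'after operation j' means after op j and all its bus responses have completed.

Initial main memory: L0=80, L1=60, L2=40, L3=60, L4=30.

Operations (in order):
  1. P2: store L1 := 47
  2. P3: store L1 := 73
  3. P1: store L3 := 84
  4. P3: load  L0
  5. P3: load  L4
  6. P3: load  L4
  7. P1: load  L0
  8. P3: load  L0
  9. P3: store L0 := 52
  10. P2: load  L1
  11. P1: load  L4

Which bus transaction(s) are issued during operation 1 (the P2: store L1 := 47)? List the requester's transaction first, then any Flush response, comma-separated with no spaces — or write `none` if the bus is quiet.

  op1 P2: store L1 := 47 → I/I/M/I on L1; bus BusRdX; mem=60
  op2 P3: store L1 := 73 → I/I/I/M on L1; bus BusRdX Flush; mem=47
  op3 P1: store L3 := 84 → I/M/I/I on L3; bus BusRdX; mem=60
  op4 P3: load  L0 → I/I/I/E on L0; bus BusRd; mem=80
  op5 P3: load  L4 → I/I/I/E on L4; bus BusRd; mem=30
  op6 P3: load  L4 → I/I/I/E on L4; bus (none); mem=30
  op7 P1: load  L0 → I/S/I/S on L0; bus BusRd; mem=80
  op8 P3: load  L0 → I/S/I/S on L0; bus (none); mem=80
  op9 P3: store L0 := 52 → I/I/I/M on L0; bus BusUpgr; mem=80
  op10 P2: load  L1 → I/I/S/O on L1; bus BusRd; mem=47
  op11 P1: load  L4 → I/S/I/S on L4; bus BusRd; mem=30

bus = BusRdX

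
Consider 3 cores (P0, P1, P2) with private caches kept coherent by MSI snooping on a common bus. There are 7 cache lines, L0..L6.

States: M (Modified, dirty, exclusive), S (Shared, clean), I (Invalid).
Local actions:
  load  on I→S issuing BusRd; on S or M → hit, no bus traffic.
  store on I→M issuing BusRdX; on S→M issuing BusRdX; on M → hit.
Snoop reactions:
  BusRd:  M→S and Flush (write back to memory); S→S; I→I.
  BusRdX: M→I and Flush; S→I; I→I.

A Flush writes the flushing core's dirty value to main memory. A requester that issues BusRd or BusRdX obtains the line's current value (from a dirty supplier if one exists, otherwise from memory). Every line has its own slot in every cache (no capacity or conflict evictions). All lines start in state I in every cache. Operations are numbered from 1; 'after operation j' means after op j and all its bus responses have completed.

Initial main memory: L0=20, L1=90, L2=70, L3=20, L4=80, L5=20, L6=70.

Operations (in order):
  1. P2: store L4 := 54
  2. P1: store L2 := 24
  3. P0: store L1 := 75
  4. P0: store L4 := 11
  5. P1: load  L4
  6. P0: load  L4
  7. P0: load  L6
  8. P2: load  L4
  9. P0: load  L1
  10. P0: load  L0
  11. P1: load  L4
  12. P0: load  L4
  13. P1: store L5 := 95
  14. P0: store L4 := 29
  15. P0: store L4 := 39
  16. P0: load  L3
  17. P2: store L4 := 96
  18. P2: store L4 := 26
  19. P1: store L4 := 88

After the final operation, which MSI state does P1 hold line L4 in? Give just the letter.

state = M

1. P2: store L4 := 54  bus=[BusRdX]  L4: P0=I P1=I P2=M  mem[L4]=80
2. P1: store L2 := 24  bus=[BusRdX]  L2: P0=I P1=M P2=I  mem[L2]=70
3. P0: store L1 := 75  bus=[BusRdX]  L1: P0=M P1=I P2=I  mem[L1]=90
4. P0: store L4 := 11  bus=[BusRdX,Flush]  L4: P0=M P1=I P2=I  mem[L4]=54
5. P1: load  L4  bus=[BusRd,Flush]  L4: P0=S P1=S P2=I  mem[L4]=11
6. P0: load  L4  bus=[-]  L4: P0=S P1=S P2=I  mem[L4]=11
7. P0: load  L6  bus=[BusRd]  L6: P0=S P1=I P2=I  mem[L6]=70
8. P2: load  L4  bus=[BusRd]  L4: P0=S P1=S P2=S  mem[L4]=11
9. P0: load  L1  bus=[-]  L1: P0=M P1=I P2=I  mem[L1]=90
10. P0: load  L0  bus=[BusRd]  L0: P0=S P1=I P2=I  mem[L0]=20
11. P1: load  L4  bus=[-]  L4: P0=S P1=S P2=S  mem[L4]=11
12. P0: load  L4  bus=[-]  L4: P0=S P1=S P2=S  mem[L4]=11
13. P1: store L5 := 95  bus=[BusRdX]  L5: P0=I P1=M P2=I  mem[L5]=20
14. P0: store L4 := 29  bus=[BusRdX]  L4: P0=M P1=I P2=I  mem[L4]=11
15. P0: store L4 := 39  bus=[-]  L4: P0=M P1=I P2=I  mem[L4]=11
16. P0: load  L3  bus=[BusRd]  L3: P0=S P1=I P2=I  mem[L3]=20
17. P2: store L4 := 96  bus=[BusRdX,Flush]  L4: P0=I P1=I P2=M  mem[L4]=39
18. P2: store L4 := 26  bus=[-]  L4: P0=I P1=I P2=M  mem[L4]=39
19. P1: store L4 := 88  bus=[BusRdX,Flush]  L4: P0=I P1=M P2=I  mem[L4]=26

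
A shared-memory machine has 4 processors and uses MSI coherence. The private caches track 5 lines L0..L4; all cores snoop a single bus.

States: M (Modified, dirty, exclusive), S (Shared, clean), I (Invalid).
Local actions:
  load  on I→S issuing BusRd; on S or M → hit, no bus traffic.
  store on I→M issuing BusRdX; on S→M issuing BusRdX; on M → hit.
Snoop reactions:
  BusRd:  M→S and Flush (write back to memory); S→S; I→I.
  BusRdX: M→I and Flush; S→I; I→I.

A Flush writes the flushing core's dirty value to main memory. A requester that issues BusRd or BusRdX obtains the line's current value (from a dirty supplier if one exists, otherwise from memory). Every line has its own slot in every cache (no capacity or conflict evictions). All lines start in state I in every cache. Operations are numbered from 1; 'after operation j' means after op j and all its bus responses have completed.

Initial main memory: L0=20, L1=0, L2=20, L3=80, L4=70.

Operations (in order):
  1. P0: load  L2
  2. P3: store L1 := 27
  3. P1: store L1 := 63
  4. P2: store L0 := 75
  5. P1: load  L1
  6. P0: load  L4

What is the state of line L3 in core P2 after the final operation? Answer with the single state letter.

[1] P0: load  L2 | P0:S(20), P1:I, P2:I, P3:I | bus: BusRd
[2] P3: store L1 := 27 | P0:I, P1:I, P2:I, P3:M(27) | bus: BusRdX
[3] P1: store L1 := 63 | P0:I, P1:M(63), P2:I, P3:I | bus: BusRdX,Flush
[4] P2: store L0 := 75 | P0:I, P1:I, P2:M(75), P3:I | bus: BusRdX
[5] P1: load  L1 | P0:I, P1:M(63), P2:I, P3:I | bus: none
[6] P0: load  L4 | P0:S(70), P1:I, P2:I, P3:I | bus: BusRd

state = I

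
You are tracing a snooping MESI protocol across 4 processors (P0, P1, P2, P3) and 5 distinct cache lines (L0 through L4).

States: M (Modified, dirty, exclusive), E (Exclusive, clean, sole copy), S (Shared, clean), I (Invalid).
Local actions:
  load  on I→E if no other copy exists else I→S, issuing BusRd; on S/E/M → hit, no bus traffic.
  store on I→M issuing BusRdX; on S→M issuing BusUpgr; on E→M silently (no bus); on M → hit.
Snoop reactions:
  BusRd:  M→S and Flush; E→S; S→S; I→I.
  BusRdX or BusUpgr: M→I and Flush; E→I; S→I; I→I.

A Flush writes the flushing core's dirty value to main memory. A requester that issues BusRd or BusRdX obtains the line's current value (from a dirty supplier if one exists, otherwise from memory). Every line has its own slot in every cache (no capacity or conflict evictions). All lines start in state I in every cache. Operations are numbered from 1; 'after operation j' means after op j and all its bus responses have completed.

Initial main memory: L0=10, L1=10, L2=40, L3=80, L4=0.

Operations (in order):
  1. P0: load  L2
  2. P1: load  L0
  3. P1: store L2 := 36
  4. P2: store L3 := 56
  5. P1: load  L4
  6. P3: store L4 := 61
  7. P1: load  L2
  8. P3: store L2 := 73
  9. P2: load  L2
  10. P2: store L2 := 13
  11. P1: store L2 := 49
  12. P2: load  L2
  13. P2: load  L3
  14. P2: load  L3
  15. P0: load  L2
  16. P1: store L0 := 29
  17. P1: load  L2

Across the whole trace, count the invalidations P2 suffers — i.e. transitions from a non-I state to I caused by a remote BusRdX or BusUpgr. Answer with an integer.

invalidations = 1

step 1: P0: load  L2  ⟶  EIII  (L2)  txn=BusRd  M[L2]=40
step 2: P1: load  L0  ⟶  IEII  (L0)  txn=BusRd  M[L0]=10
step 3: P1: store L2 := 36  ⟶  IMII  (L2)  txn=BusRdX  M[L2]=40
step 4: P2: store L3 := 56  ⟶  IIMI  (L3)  txn=BusRdX  M[L3]=80
step 5: P1: load  L4  ⟶  IEII  (L4)  txn=BusRd  M[L4]=0
step 6: P3: store L4 := 61  ⟶  IIIM  (L4)  txn=BusRdX  M[L4]=0
step 7: P1: load  L2  ⟶  IMII  (L2)  txn=∅  M[L2]=40
step 8: P3: store L2 := 73  ⟶  IIIM  (L2)  txn=BusRdX+Flush  M[L2]=36
step 9: P2: load  L2  ⟶  IISS  (L2)  txn=BusRd+Flush  M[L2]=73
step 10: P2: store L2 := 13  ⟶  IIMI  (L2)  txn=BusUpgr  M[L2]=73
step 11: P1: store L2 := 49  ⟶  IMII  (L2)  txn=BusRdX+Flush  M[L2]=13
step 12: P2: load  L2  ⟶  ISSI  (L2)  txn=BusRd+Flush  M[L2]=49
step 13: P2: load  L3  ⟶  IIMI  (L3)  txn=∅  M[L3]=80
step 14: P2: load  L3  ⟶  IIMI  (L3)  txn=∅  M[L3]=80
step 15: P0: load  L2  ⟶  SSSI  (L2)  txn=BusRd  M[L2]=49
step 16: P1: store L0 := 29  ⟶  IMII  (L0)  txn=∅  M[L0]=10
step 17: P1: load  L2  ⟶  SSSI  (L2)  txn=∅  M[L2]=49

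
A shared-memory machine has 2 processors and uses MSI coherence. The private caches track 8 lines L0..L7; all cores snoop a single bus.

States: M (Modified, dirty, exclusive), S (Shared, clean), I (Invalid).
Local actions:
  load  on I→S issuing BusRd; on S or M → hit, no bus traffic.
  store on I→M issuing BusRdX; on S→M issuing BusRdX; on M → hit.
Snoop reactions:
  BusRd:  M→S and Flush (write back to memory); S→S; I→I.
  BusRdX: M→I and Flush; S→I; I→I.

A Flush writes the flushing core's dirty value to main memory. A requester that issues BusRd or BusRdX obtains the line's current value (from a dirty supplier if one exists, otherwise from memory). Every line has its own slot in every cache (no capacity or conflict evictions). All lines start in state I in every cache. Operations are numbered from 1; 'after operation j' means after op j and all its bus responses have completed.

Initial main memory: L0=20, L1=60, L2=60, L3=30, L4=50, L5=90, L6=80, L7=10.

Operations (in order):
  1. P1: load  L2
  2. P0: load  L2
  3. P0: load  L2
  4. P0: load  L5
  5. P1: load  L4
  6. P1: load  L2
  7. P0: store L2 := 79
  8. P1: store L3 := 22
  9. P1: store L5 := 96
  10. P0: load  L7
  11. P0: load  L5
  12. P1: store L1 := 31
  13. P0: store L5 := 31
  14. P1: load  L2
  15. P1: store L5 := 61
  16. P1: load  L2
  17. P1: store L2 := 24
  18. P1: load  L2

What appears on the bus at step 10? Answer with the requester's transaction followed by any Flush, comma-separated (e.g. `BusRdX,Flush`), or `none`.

1. P1: load  L2  bus=[BusRd]  L2: P0=I P1=S  mem[L2]=60
2. P0: load  L2  bus=[BusRd]  L2: P0=S P1=S  mem[L2]=60
3. P0: load  L2  bus=[-]  L2: P0=S P1=S  mem[L2]=60
4. P0: load  L5  bus=[BusRd]  L5: P0=S P1=I  mem[L5]=90
5. P1: load  L4  bus=[BusRd]  L4: P0=I P1=S  mem[L4]=50
6. P1: load  L2  bus=[-]  L2: P0=S P1=S  mem[L2]=60
7. P0: store L2 := 79  bus=[BusRdX]  L2: P0=M P1=I  mem[L2]=60
8. P1: store L3 := 22  bus=[BusRdX]  L3: P0=I P1=M  mem[L3]=30
9. P1: store L5 := 96  bus=[BusRdX]  L5: P0=I P1=M  mem[L5]=90
10. P0: load  L7  bus=[BusRd]  L7: P0=S P1=I  mem[L7]=10
11. P0: load  L5  bus=[BusRd,Flush]  L5: P0=S P1=S  mem[L5]=96
12. P1: store L1 := 31  bus=[BusRdX]  L1: P0=I P1=M  mem[L1]=60
13. P0: store L5 := 31  bus=[BusRdX]  L5: P0=M P1=I  mem[L5]=96
14. P1: load  L2  bus=[BusRd,Flush]  L2: P0=S P1=S  mem[L2]=79
15. P1: store L5 := 61  bus=[BusRdX,Flush]  L5: P0=I P1=M  mem[L5]=31
16. P1: load  L2  bus=[-]  L2: P0=S P1=S  mem[L2]=79
17. P1: store L2 := 24  bus=[BusRdX]  L2: P0=I P1=M  mem[L2]=79
18. P1: load  L2  bus=[-]  L2: P0=I P1=M  mem[L2]=79

bus = BusRd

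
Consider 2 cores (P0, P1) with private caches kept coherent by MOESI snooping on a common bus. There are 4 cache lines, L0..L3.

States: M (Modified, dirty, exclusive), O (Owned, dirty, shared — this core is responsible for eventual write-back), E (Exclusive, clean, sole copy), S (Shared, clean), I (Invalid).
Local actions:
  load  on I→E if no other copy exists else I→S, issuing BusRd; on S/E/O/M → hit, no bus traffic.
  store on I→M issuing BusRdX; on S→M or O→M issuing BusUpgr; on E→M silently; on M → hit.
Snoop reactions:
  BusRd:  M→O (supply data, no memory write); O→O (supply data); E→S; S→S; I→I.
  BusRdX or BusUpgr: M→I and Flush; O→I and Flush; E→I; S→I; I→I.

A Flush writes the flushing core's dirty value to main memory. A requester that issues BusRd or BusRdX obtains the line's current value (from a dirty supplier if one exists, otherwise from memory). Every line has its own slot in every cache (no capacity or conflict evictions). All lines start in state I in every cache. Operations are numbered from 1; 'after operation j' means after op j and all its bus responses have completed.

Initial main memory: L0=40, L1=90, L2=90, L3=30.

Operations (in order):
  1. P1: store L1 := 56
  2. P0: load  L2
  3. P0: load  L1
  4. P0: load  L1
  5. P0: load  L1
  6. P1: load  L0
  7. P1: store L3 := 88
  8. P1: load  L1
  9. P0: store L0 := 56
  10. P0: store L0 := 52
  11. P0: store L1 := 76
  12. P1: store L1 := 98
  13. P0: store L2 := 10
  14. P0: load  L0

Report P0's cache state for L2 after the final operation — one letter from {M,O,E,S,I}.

state = M

1. P1: store L1 := 56  bus=[BusRdX]  L1: P0=I P1=M  mem[L1]=90
2. P0: load  L2  bus=[BusRd]  L2: P0=E P1=I  mem[L2]=90
3. P0: load  L1  bus=[BusRd]  L1: P0=S P1=O  mem[L1]=90
4. P0: load  L1  bus=[-]  L1: P0=S P1=O  mem[L1]=90
5. P0: load  L1  bus=[-]  L1: P0=S P1=O  mem[L1]=90
6. P1: load  L0  bus=[BusRd]  L0: P0=I P1=E  mem[L0]=40
7. P1: store L3 := 88  bus=[BusRdX]  L3: P0=I P1=M  mem[L3]=30
8. P1: load  L1  bus=[-]  L1: P0=S P1=O  mem[L1]=90
9. P0: store L0 := 56  bus=[BusRdX]  L0: P0=M P1=I  mem[L0]=40
10. P0: store L0 := 52  bus=[-]  L0: P0=M P1=I  mem[L0]=40
11. P0: store L1 := 76  bus=[BusUpgr,Flush]  L1: P0=M P1=I  mem[L1]=56
12. P1: store L1 := 98  bus=[BusRdX,Flush]  L1: P0=I P1=M  mem[L1]=76
13. P0: store L2 := 10  bus=[-]  L2: P0=M P1=I  mem[L2]=90
14. P0: load  L0  bus=[-]  L0: P0=M P1=I  mem[L0]=40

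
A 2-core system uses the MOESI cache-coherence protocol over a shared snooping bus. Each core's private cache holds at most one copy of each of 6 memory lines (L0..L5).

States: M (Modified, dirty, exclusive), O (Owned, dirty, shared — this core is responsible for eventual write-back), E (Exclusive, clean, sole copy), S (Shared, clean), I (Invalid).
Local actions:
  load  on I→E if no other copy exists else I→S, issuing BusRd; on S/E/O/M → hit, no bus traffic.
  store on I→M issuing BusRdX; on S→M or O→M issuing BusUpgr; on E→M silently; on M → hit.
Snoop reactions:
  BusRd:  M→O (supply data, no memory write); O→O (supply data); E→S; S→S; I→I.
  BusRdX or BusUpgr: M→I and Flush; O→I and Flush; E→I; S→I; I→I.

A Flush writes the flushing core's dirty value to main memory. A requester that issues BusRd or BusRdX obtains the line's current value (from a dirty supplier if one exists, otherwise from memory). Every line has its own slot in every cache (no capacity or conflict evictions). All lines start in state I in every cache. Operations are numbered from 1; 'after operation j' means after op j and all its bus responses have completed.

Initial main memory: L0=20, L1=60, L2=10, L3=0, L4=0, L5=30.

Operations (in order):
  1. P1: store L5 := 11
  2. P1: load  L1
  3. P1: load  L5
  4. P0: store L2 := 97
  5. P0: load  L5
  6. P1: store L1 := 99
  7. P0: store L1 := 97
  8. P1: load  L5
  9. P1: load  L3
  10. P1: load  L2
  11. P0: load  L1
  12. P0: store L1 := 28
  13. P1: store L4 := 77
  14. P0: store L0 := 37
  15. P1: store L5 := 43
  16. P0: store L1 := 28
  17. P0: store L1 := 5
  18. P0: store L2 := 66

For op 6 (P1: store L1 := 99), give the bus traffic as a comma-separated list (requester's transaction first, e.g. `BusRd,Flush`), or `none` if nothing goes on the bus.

step 1: P1: store L5 := 11  ⟶  IM  (L5)  txn=BusRdX  M[L5]=30
step 2: P1: load  L1  ⟶  IE  (L1)  txn=BusRd  M[L1]=60
step 3: P1: load  L5  ⟶  IM  (L5)  txn=∅  M[L5]=30
step 4: P0: store L2 := 97  ⟶  MI  (L2)  txn=BusRdX  M[L2]=10
step 5: P0: load  L5  ⟶  SO  (L5)  txn=BusRd  M[L5]=30
step 6: P1: store L1 := 99  ⟶  IM  (L1)  txn=∅  M[L1]=60
step 7: P0: store L1 := 97  ⟶  MI  (L1)  txn=BusRdX+Flush  M[L1]=99
step 8: P1: load  L5  ⟶  SO  (L5)  txn=∅  M[L5]=30
step 9: P1: load  L3  ⟶  IE  (L3)  txn=BusRd  M[L3]=0
step 10: P1: load  L2  ⟶  OS  (L2)  txn=BusRd  M[L2]=10
step 11: P0: load  L1  ⟶  MI  (L1)  txn=∅  M[L1]=99
step 12: P0: store L1 := 28  ⟶  MI  (L1)  txn=∅  M[L1]=99
step 13: P1: store L4 := 77  ⟶  IM  (L4)  txn=BusRdX  M[L4]=0
step 14: P0: store L0 := 37  ⟶  MI  (L0)  txn=BusRdX  M[L0]=20
step 15: P1: store L5 := 43  ⟶  IM  (L5)  txn=BusUpgr  M[L5]=30
step 16: P0: store L1 := 28  ⟶  MI  (L1)  txn=∅  M[L1]=99
step 17: P0: store L1 := 5  ⟶  MI  (L1)  txn=∅  M[L1]=99
step 18: P0: store L2 := 66  ⟶  MI  (L2)  txn=BusUpgr  M[L2]=10

bus = none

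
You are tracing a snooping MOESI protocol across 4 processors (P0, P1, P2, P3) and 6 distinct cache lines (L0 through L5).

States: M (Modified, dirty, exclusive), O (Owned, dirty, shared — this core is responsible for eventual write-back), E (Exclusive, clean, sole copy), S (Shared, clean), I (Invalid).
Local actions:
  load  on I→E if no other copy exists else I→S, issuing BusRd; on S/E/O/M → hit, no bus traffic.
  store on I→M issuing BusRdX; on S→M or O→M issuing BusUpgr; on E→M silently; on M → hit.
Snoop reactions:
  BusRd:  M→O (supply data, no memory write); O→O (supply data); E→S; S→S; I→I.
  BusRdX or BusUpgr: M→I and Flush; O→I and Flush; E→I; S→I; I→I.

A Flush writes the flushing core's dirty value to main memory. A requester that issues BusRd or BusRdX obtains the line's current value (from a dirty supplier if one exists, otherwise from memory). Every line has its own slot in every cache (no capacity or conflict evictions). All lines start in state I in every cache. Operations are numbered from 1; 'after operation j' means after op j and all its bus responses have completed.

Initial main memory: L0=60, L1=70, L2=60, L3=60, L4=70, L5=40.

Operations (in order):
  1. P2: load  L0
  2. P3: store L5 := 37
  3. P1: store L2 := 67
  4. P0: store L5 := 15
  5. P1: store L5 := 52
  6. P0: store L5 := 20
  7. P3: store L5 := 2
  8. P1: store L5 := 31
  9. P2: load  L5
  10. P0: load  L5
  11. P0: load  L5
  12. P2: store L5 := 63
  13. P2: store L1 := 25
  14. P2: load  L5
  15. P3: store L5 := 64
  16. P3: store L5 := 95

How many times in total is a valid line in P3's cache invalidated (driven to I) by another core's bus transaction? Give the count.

  op1 P2: load  L0 → I/I/E/I on L0; bus BusRd; mem=60
  op2 P3: store L5 := 37 → I/I/I/M on L5; bus BusRdX; mem=40
  op3 P1: store L2 := 67 → I/M/I/I on L2; bus BusRdX; mem=60
  op4 P0: store L5 := 15 → M/I/I/I on L5; bus BusRdX Flush; mem=37
  op5 P1: store L5 := 52 → I/M/I/I on L5; bus BusRdX Flush; mem=15
  op6 P0: store L5 := 20 → M/I/I/I on L5; bus BusRdX Flush; mem=52
  op7 P3: store L5 := 2 → I/I/I/M on L5; bus BusRdX Flush; mem=20
  op8 P1: store L5 := 31 → I/M/I/I on L5; bus BusRdX Flush; mem=2
  op9 P2: load  L5 → I/O/S/I on L5; bus BusRd; mem=2
  op10 P0: load  L5 → S/O/S/I on L5; bus BusRd; mem=2
  op11 P0: load  L5 → S/O/S/I on L5; bus (none); mem=2
  op12 P2: store L5 := 63 → I/I/M/I on L5; bus BusUpgr Flush; mem=31
  op13 P2: store L1 := 25 → I/I/M/I on L1; bus BusRdX; mem=70
  op14 P2: load  L5 → I/I/M/I on L5; bus (none); mem=31
  op15 P3: store L5 := 64 → I/I/I/M on L5; bus BusRdX Flush; mem=63
  op16 P3: store L5 := 95 → I/I/I/M on L5; bus (none); mem=63

invalidations = 2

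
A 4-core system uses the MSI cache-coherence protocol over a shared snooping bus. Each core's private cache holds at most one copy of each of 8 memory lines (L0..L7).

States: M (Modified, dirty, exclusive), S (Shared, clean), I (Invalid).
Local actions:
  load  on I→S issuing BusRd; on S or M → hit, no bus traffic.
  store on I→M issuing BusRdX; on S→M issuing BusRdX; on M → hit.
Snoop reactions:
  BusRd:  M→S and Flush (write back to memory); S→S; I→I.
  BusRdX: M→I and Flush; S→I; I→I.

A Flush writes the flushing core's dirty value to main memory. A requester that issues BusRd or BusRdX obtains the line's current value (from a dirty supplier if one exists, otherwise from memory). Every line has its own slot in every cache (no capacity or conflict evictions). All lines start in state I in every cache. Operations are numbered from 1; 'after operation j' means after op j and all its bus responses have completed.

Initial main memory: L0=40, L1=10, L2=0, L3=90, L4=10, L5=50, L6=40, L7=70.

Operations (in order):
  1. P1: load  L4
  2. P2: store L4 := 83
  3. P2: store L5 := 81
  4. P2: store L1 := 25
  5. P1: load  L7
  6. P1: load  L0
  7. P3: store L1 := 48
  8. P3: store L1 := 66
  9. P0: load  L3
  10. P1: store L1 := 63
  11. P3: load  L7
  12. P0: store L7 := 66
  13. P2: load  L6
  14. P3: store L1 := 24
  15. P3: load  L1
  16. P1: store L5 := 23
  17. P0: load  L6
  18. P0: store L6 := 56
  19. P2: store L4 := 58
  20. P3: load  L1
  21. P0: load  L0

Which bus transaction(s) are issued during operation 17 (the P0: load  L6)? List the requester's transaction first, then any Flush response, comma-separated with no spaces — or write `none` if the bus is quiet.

  op1 P1: load  L4 → I/S/I/I on L4; bus BusRd; mem=10
  op2 P2: store L4 := 83 → I/I/M/I on L4; bus BusRdX; mem=10
  op3 P2: store L5 := 81 → I/I/M/I on L5; bus BusRdX; mem=50
  op4 P2: store L1 := 25 → I/I/M/I on L1; bus BusRdX; mem=10
  op5 P1: load  L7 → I/S/I/I on L7; bus BusRd; mem=70
  op6 P1: load  L0 → I/S/I/I on L0; bus BusRd; mem=40
  op7 P3: store L1 := 48 → I/I/I/M on L1; bus BusRdX Flush; mem=25
  op8 P3: store L1 := 66 → I/I/I/M on L1; bus (none); mem=25
  op9 P0: load  L3 → S/I/I/I on L3; bus BusRd; mem=90
  op10 P1: store L1 := 63 → I/M/I/I on L1; bus BusRdX Flush; mem=66
  op11 P3: load  L7 → I/S/I/S on L7; bus BusRd; mem=70
  op12 P0: store L7 := 66 → M/I/I/I on L7; bus BusRdX; mem=70
  op13 P2: load  L6 → I/I/S/I on L6; bus BusRd; mem=40
  op14 P3: store L1 := 24 → I/I/I/M on L1; bus BusRdX Flush; mem=63
  op15 P3: load  L1 → I/I/I/M on L1; bus (none); mem=63
  op16 P1: store L5 := 23 → I/M/I/I on L5; bus BusRdX Flush; mem=81
  op17 P0: load  L6 → S/I/S/I on L6; bus BusRd; mem=40
  op18 P0: store L6 := 56 → M/I/I/I on L6; bus BusRdX; mem=40
  op19 P2: store L4 := 58 → I/I/M/I on L4; bus (none); mem=10
  op20 P3: load  L1 → I/I/I/M on L1; bus (none); mem=63
  op21 P0: load  L0 → S/S/I/I on L0; bus BusRd; mem=40

bus = BusRd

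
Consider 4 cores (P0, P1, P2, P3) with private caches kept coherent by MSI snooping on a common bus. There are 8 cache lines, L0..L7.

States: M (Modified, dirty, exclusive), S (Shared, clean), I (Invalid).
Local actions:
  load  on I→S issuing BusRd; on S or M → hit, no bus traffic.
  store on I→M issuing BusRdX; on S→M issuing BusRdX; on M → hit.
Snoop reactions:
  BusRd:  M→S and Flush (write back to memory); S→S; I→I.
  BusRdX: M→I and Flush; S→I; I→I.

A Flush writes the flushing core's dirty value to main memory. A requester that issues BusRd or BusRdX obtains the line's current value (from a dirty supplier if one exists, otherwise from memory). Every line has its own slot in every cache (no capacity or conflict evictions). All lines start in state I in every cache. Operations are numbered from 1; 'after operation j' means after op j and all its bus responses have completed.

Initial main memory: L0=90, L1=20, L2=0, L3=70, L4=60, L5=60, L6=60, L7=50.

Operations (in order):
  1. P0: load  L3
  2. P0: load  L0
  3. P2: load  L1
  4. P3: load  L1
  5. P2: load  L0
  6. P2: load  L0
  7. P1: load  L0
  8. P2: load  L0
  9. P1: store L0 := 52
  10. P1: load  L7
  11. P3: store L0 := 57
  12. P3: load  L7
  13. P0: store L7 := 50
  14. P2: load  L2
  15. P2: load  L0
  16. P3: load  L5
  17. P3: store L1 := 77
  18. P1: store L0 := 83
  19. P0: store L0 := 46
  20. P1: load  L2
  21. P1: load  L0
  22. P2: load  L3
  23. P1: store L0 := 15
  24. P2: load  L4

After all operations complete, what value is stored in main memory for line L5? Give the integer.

step 1: P0: load  L3  ⟶  SIII  (L3)  txn=BusRd  M[L3]=70
step 2: P0: load  L0  ⟶  SIII  (L0)  txn=BusRd  M[L0]=90
step 3: P2: load  L1  ⟶  IISI  (L1)  txn=BusRd  M[L1]=20
step 4: P3: load  L1  ⟶  IISS  (L1)  txn=BusRd  M[L1]=20
step 5: P2: load  L0  ⟶  SISI  (L0)  txn=BusRd  M[L0]=90
step 6: P2: load  L0  ⟶  SISI  (L0)  txn=∅  M[L0]=90
step 7: P1: load  L0  ⟶  SSSI  (L0)  txn=BusRd  M[L0]=90
step 8: P2: load  L0  ⟶  SSSI  (L0)  txn=∅  M[L0]=90
step 9: P1: store L0 := 52  ⟶  IMII  (L0)  txn=BusRdX  M[L0]=90
step 10: P1: load  L7  ⟶  ISII  (L7)  txn=BusRd  M[L7]=50
step 11: P3: store L0 := 57  ⟶  IIIM  (L0)  txn=BusRdX+Flush  M[L0]=52
step 12: P3: load  L7  ⟶  ISIS  (L7)  txn=BusRd  M[L7]=50
step 13: P0: store L7 := 50  ⟶  MIII  (L7)  txn=BusRdX  M[L7]=50
step 14: P2: load  L2  ⟶  IISI  (L2)  txn=BusRd  M[L2]=0
step 15: P2: load  L0  ⟶  IISS  (L0)  txn=BusRd+Flush  M[L0]=57
step 16: P3: load  L5  ⟶  IIIS  (L5)  txn=BusRd  M[L5]=60
step 17: P3: store L1 := 77  ⟶  IIIM  (L1)  txn=BusRdX  M[L1]=20
step 18: P1: store L0 := 83  ⟶  IMII  (L0)  txn=BusRdX  M[L0]=57
step 19: P0: store L0 := 46  ⟶  MIII  (L0)  txn=BusRdX+Flush  M[L0]=83
step 20: P1: load  L2  ⟶  ISSI  (L2)  txn=BusRd  M[L2]=0
step 21: P1: load  L0  ⟶  SSII  (L0)  txn=BusRd+Flush  M[L0]=46
step 22: P2: load  L3  ⟶  SISI  (L3)  txn=BusRd  M[L3]=70
step 23: P1: store L0 := 15  ⟶  IMII  (L0)  txn=BusRdX  M[L0]=46
step 24: P2: load  L4  ⟶  IISI  (L4)  txn=BusRd  M[L4]=60

memory[L5] = 60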